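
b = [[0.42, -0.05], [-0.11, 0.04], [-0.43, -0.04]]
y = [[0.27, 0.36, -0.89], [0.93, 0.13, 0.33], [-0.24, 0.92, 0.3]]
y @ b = [[0.46, 0.04],[0.23, -0.05],[-0.33, 0.04]]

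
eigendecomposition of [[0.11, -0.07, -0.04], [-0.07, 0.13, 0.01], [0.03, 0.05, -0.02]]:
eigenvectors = [[0.66, -0.54, 0.49], [-0.74, -0.26, 0.21], [-0.08, -0.8, 0.85]]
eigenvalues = [0.19, 0.02, 0.01]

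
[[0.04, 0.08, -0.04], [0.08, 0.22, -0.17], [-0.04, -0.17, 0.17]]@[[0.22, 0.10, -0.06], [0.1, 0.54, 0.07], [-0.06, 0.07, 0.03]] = [[0.02,0.04,0.00], [0.05,0.11,0.01], [-0.04,-0.08,-0.00]]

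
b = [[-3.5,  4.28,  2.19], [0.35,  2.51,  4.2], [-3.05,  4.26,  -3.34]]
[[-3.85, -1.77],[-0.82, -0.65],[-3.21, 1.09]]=b@[[0.67, 0.72], [-0.32, 0.41], [-0.06, -0.46]]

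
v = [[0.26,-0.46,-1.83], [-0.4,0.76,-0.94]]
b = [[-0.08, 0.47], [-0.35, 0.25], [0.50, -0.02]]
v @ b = [[-0.77, 0.04], [-0.7, 0.02]]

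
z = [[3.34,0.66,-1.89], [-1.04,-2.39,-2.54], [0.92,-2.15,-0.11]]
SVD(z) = [[0.75,0.65,0.15], [0.55,-0.73,0.4], [0.37,-0.22,-0.9]] @ diag([3.98729703715601, 3.84863500161939, 1.7829949416072428]) @ [[0.57, -0.41, -0.72], [0.71, 0.69, 0.17], [-0.42, 0.6, -0.68]]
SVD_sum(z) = [[1.70, -1.21, -2.14], [1.25, -0.89, -1.57], [0.84, -0.60, -1.05]] + [[1.76, 1.71, 0.43], [-1.98, -1.93, -0.48], [-0.6, -0.58, -0.14]] + [[-0.11, 0.16, -0.18], [-0.30, 0.43, -0.49], [0.68, -0.97, 1.09]]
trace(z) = 0.84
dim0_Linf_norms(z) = [3.34, 2.39, 2.54]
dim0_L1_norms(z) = [5.3, 5.2, 4.54]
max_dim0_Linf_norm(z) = 3.34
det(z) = -27.36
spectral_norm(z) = 3.99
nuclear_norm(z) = 9.62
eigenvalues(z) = [(2.35+1.24j), (2.35-1.24j), (-3.87+0j)]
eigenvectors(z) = [[0.77+0.00j, 0.77-0.00j, (0.05+0j)], [(-0.26+0.28j), (-0.26-0.28j), (0.87+0j)], [0.31-0.40j, (0.31+0.4j), (0.49+0j)]]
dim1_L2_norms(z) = [3.89, 3.64, 2.34]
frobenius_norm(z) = 5.82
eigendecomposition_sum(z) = [[(1.67-0.33j), 0.41-0.88j, (-0.89+1.61j)], [-0.44+0.73j, 0.19+0.45j, -0.30-0.88j], [(0.5-1.02j), -0.30-0.57j, 0.49+1.12j]] + [[1.67+0.33j, (0.41+0.88j), (-0.89-1.61j)], [(-0.44-0.73j), 0.19-0.45j, (-0.3+0.88j)], [0.50+1.02j, (-0.3+0.57j), 0.49-1.12j]] + [[(-0.01-0j),(-0.15+0j),(-0.11-0j)], [(-0.15-0j),-2.77+0.00j,(-1.95-0j)], [(-0.08-0j),(-1.55+0j),(-1.09-0j)]]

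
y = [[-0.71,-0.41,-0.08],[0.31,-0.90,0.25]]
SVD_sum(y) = [[0.01, -0.35, 0.07], [0.03, -0.92, 0.19]] + [[-0.72, -0.06, -0.15], [0.28, 0.02, 0.06]]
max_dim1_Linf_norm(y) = 0.9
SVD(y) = [[0.36, 0.93], [0.93, -0.36]] @ diag([1.0087669950053102, 0.7934665398036368]) @ [[0.04, -0.98, 0.2],[-0.98, -0.08, -0.21]]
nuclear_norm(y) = 1.80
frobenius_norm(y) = 1.28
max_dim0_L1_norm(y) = 1.31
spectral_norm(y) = 1.01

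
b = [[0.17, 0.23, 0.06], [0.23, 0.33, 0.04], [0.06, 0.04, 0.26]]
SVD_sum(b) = [[0.17, 0.23, 0.08], [0.23, 0.31, 0.1], [0.08, 0.10, 0.03]] + [[0.0, 0.00, -0.02], [0.0, 0.02, -0.06], [-0.02, -0.06, 0.23]] + [[0.0, -0.0, -0.00],  [-0.00, 0.00, 0.00],  [-0.00, 0.0, 0.0]]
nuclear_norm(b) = 0.76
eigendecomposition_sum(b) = [[0.17, 0.23, 0.08], [0.23, 0.31, 0.1], [0.08, 0.10, 0.03]] + [[0.00,-0.0,-0.00], [-0.0,0.00,0.0], [-0.0,0.0,0.0]] + [[0.0,0.0,-0.02], [0.00,0.02,-0.06], [-0.02,-0.06,0.23]]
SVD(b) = [[-0.57,0.07,0.82], [-0.78,0.27,-0.56], [-0.26,-0.96,-0.10]] @ diag([0.5116447228669447, 0.24455102790671615, 0.0038042492263393995]) @ [[-0.57, -0.78, -0.26], [0.07, 0.27, -0.96], [0.82, -0.56, -0.10]]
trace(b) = 0.76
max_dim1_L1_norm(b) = 0.6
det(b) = 0.00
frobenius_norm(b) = 0.57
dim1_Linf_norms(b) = [0.23, 0.33, 0.26]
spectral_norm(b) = 0.51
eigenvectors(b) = [[0.57, 0.82, -0.07], [0.78, -0.56, -0.27], [0.26, -0.1, 0.96]]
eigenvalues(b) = [0.51, 0.0, 0.24]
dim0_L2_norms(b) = [0.29, 0.4, 0.27]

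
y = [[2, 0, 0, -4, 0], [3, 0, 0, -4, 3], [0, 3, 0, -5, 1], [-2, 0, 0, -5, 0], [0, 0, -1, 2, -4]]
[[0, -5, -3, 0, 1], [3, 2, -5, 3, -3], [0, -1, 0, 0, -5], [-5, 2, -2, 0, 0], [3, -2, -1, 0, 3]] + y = [[2, -5, -3, -4, 1], [6, 2, -5, -1, 0], [0, 2, 0, -5, -4], [-7, 2, -2, -5, 0], [3, -2, -2, 2, -1]]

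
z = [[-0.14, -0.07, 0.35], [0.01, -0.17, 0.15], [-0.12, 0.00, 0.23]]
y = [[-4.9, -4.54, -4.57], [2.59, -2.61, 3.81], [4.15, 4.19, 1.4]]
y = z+[[-4.76, -4.47, -4.92], [2.58, -2.44, 3.66], [4.27, 4.19, 1.17]]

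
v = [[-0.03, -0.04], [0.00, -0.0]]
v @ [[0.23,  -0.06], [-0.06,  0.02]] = [[-0.0, 0.0], [0.00, 0.00]]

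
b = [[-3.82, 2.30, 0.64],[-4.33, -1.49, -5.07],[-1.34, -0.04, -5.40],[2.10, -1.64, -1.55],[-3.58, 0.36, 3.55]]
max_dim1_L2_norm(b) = 6.83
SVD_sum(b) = [[-0.18,-0.07,-0.45], [-2.37,-0.92,-5.94], [-2.01,-0.78,-5.02], [-0.33,-0.13,-0.81], [0.73,0.28,1.84]] + [[-3.9, 1.13, 1.38], [-1.73, 0.5, 0.62], [0.49, -0.14, -0.17], [2.58, -0.75, -0.92], [-4.09, 1.18, 1.45]] + [[0.26, 1.24, -0.29], [-0.22, -1.07, 0.25], [0.18, 0.88, -0.21], [-0.16, -0.77, 0.18], [-0.23, -1.11, 0.26]]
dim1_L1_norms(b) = [6.76, 10.89, 6.78, 5.29, 7.49]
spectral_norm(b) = 8.75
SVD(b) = [[-0.06, -0.6, -0.54], [-0.74, -0.27, 0.47], [-0.62, 0.08, -0.38], [-0.10, 0.40, 0.33], [0.23, -0.63, 0.48]] @ diag([8.752788961706333, 7.111051479247561, 2.4073496321313375]) @ [[0.37,0.14,0.92], [0.91,-0.26,-0.32], [-0.20,-0.95,0.23]]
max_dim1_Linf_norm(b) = 5.4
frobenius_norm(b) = 11.53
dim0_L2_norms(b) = [7.24, 3.21, 8.38]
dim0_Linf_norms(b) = [4.33, 2.3, 5.4]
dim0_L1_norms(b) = [15.17, 5.83, 16.21]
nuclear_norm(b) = 18.27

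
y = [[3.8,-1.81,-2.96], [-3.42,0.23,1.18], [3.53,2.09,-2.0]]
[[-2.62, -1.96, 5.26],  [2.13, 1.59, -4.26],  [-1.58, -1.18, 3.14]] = y@[[-0.63, -0.47, 1.26],  [0.24, 0.18, -0.49],  [-0.07, -0.05, 0.14]]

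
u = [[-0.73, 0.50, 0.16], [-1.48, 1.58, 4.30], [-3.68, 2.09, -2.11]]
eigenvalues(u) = [2.68, 0.0, -3.95]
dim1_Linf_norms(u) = [0.73, 4.3, 3.68]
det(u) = -0.04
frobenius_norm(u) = 6.81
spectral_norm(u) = 4.84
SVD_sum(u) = [[-0.24, 0.23, 0.51], [-1.88, 1.8, 4.01], [-0.18, 0.18, 0.39]] + [[-0.49, 0.27, -0.35], [0.4, -0.22, 0.29], [-3.5, 1.91, -2.50]] + [[0.00, 0.0, -0.00], [-0.0, -0.00, 0.00], [-0.00, -0.0, 0.0]]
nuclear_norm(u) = 9.63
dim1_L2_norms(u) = [0.9, 4.81, 4.73]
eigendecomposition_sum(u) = [[-0.56, 0.41, 0.35], [-3.46, 2.56, 2.18], [-1.08, 0.8, 0.68]] + [[0.00, -0.0, -0.00], [0.01, -0.00, -0.0], [-0.0, 0.00, 0.00]] + [[-0.18,0.09,-0.19], [1.97,-0.98,2.12], [-2.60,1.29,-2.79]]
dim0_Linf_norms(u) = [3.68, 2.09, 4.3]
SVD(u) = [[-0.13, 0.14, -0.98], [-0.99, -0.11, 0.11], [-0.1, 0.98, 0.15]] @ diag([4.844724879529175, 4.782942322970669, 0.0018912448202739562]) @ [[0.39,-0.38,-0.84], [-0.74,0.41,-0.53], [-0.54,-0.83,0.12]]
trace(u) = -1.26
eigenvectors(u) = [[0.15, 0.54, 0.05], [0.94, 0.83, -0.6], [0.29, -0.12, 0.8]]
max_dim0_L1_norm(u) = 6.57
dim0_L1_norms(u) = [5.89, 4.17, 6.57]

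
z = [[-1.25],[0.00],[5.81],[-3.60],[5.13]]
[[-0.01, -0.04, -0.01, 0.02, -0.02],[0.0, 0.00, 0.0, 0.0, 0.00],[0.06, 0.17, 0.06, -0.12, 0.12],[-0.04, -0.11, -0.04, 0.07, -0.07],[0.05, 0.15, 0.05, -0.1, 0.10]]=z@[[0.01, 0.03, 0.01, -0.02, 0.02]]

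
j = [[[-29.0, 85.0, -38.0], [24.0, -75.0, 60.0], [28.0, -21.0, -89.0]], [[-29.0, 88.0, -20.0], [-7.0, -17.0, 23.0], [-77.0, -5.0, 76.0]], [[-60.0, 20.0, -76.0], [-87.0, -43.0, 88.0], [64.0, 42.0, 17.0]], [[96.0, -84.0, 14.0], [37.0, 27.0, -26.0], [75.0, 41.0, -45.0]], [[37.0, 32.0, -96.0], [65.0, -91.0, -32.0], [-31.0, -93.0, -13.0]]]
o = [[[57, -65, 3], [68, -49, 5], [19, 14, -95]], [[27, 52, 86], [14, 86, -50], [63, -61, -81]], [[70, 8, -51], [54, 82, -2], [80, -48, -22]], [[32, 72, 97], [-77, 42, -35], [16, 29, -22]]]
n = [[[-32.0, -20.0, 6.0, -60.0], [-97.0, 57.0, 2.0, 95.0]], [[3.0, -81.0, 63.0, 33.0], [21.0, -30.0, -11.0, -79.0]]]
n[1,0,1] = -81.0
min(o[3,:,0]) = -77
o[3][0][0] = 32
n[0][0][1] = -20.0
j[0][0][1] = 85.0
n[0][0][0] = -32.0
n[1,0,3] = 33.0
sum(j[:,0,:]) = -60.0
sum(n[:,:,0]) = -105.0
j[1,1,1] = -17.0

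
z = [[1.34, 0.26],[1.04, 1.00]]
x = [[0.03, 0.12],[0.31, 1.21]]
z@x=[[0.12, 0.48], [0.34, 1.33]]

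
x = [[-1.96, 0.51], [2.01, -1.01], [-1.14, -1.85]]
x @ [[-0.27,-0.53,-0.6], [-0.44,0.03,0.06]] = [[0.3, 1.05, 1.21], [-0.1, -1.10, -1.27], [1.12, 0.55, 0.57]]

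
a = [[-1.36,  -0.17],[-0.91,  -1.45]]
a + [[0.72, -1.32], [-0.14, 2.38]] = [[-0.64, -1.49], [-1.05, 0.93]]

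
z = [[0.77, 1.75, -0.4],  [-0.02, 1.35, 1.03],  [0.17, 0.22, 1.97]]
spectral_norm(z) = 2.51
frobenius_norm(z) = 3.26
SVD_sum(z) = [[0.19, 0.81, 0.76], [0.29, 1.20, 1.12], [0.26, 1.09, 1.02]] + [[0.38, 1.0, -1.17], [0.02, 0.05, -0.06], [-0.31, -0.80, 0.94]] + [[0.19, -0.06, 0.01], [-0.33, 0.1, -0.02], [0.22, -0.07, 0.01]]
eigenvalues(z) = [(2.34+0j), (0.87+0.49j), (0.87-0.49j)]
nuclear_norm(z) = 5.00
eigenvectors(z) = [[(-0.52+0j), (0.96+0j), 0.96-0.00j], [-0.61+0.00j, 0.03+0.24j, 0.03-0.24j], [-0.60+0.00j, -0.11-0.10j, (-0.11+0.1j)]]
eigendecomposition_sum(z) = [[(0.14+0j),(0.55+0j),(1.37-0j)],[(0.16+0j),0.64+0.00j,(1.59-0j)],[0.16+0.00j,(0.63+0j),(1.56-0j)]] + [[(0.31+0.4j), 0.60-1.32j, (-0.89+0.99j)],  [-0.09+0.09j, (0.35+0.11j), (-0.28-0.19j)],  [0.00-0.08j, (-0.2+0.09j), 0.20-0.02j]] + [[(0.31-0.4j), (0.6+1.32j), -0.89-0.99j], [-0.09-0.09j, (0.35-0.11j), -0.28+0.19j], [0.00+0.08j, (-0.2-0.09j), 0.20+0.02j]]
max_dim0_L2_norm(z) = 2.26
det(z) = 2.34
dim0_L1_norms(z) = [0.96, 3.32, 3.4]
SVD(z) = [[0.45, 0.78, -0.44], [0.66, 0.04, 0.75], [0.60, -0.63, -0.5]] @ diag([2.5115448186384763, 2.034559093628848, 0.45837966632736027]) @ [[0.17, 0.72, 0.67],[0.24, 0.63, -0.74],[-0.95, 0.29, -0.07]]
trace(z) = 4.09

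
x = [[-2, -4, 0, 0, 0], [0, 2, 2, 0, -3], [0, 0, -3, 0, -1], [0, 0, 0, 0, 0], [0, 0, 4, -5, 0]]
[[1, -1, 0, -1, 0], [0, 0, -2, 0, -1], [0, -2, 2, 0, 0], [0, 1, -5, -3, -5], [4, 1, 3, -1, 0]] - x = [[3, 3, 0, -1, 0], [0, -2, -4, 0, 2], [0, -2, 5, 0, 1], [0, 1, -5, -3, -5], [4, 1, -1, 4, 0]]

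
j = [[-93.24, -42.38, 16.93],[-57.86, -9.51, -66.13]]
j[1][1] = -9.51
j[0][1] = -42.38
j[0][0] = -93.24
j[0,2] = 16.93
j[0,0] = -93.24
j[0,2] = 16.93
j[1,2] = -66.13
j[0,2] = 16.93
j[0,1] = -42.38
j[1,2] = -66.13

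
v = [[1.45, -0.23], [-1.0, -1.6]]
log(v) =[[0.42+0.07j, (0.01+0.23j)], [0.03+0.98j, 0.51+3.07j]]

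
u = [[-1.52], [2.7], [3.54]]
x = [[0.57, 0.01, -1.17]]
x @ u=[[-4.98]]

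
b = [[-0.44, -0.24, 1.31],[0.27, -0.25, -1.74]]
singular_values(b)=[2.23, 0.39]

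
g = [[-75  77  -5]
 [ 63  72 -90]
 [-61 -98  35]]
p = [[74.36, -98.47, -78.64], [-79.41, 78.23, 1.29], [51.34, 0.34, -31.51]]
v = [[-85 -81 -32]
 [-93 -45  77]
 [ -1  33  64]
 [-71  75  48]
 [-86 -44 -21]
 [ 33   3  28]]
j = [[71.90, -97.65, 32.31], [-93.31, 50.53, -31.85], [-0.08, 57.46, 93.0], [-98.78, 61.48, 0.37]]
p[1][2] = 1.29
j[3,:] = [-98.78, 61.48, 0.37]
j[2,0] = -0.08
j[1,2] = -31.85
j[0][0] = 71.9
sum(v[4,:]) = -151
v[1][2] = 77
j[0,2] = 32.31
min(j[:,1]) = -97.65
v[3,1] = 75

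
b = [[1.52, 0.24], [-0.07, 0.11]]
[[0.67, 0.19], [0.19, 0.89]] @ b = [[1.01,  0.18],[0.23,  0.14]]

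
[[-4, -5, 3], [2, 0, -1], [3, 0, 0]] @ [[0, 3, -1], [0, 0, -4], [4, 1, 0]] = [[12, -9, 24], [-4, 5, -2], [0, 9, -3]]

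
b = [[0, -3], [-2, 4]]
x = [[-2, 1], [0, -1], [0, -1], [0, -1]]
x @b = [[-2, 10], [2, -4], [2, -4], [2, -4]]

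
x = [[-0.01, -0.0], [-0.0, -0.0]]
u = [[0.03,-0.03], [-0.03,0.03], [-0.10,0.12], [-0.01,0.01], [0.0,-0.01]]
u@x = [[-0.0, 0.00], [0.0, 0.0], [0.0, 0.00], [0.00, 0.00], [0.00, 0.00]]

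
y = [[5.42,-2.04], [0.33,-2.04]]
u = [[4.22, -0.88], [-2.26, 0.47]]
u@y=[[22.58, -6.81], [-12.09, 3.65]]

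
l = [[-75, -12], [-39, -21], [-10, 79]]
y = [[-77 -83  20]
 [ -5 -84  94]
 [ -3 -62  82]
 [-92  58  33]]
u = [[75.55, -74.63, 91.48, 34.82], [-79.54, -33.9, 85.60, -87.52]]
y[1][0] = -5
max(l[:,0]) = -10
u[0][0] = 75.55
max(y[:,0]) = -3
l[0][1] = -12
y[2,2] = 82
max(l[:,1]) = 79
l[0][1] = -12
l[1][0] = -39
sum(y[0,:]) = -140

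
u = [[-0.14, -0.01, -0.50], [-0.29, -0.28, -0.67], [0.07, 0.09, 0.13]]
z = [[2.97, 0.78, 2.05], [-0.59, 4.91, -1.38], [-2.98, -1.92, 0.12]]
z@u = [[-0.50, -0.06, -1.74], [-1.44, -1.49, -3.17], [0.98, 0.58, 2.79]]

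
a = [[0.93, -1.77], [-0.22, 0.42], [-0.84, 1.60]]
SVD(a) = [[-0.73, -0.53], [0.17, -0.75], [0.66, -0.39]] @ diag([2.7364574781872744, 0.0006856186580220769]) @ [[-0.46, 0.89], [-0.89, -0.46]]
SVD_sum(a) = [[0.93, -1.77],[-0.22, 0.42],[-0.84, 1.60]] + [[0.00, 0.00], [0.0, 0.0], [0.0, 0.0]]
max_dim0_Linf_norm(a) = 1.77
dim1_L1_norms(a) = [2.7, 0.64, 2.44]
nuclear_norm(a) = 2.74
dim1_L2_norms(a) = [2.0, 0.47, 1.81]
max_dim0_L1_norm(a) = 3.79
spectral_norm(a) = 2.74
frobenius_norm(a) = 2.74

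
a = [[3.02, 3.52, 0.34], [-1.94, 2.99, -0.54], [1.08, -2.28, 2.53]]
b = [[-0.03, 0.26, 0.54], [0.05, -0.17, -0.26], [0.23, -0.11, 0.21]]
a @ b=[[0.16,  0.15,  0.79], [0.08,  -0.95,  -1.94], [0.44,  0.39,  1.71]]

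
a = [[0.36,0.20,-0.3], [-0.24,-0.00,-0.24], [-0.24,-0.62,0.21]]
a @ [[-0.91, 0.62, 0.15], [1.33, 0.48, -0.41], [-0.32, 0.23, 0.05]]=[[0.03, 0.25, -0.04], [0.30, -0.20, -0.05], [-0.67, -0.4, 0.23]]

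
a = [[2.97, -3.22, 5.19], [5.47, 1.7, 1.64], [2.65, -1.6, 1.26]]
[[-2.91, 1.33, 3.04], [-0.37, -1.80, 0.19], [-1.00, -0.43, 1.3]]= a @ [[-0.04,-0.43,0.10], [0.27,-0.10,-0.45], [-0.37,0.44,0.25]]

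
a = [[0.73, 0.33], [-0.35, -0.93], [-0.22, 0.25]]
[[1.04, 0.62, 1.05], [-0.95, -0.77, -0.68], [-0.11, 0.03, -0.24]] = a @ [[1.16, 0.57, 1.34], [0.59, 0.61, 0.23]]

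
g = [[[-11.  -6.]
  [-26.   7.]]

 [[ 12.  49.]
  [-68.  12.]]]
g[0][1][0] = -26.0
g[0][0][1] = -6.0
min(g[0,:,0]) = -26.0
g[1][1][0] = -68.0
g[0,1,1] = 7.0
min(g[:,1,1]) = 7.0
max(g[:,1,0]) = -26.0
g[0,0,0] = -11.0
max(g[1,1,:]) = 12.0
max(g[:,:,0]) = 12.0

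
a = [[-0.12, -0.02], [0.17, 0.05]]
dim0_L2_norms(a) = [0.21, 0.05]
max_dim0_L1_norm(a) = 0.29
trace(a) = -0.07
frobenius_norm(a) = 0.21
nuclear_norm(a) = 0.23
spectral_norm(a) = 0.21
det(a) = -0.00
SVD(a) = [[-0.56,0.83], [0.83,0.56]] @ diag([0.21460012414412927, 0.012115556830963397]) @ [[0.97, 0.24],[-0.24, 0.97]]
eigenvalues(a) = [-0.1, 0.03]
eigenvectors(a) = [[-0.65,  0.13], [0.76,  -0.99]]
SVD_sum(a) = [[-0.12, -0.03],[0.17, 0.04]] + [[-0.0, 0.01], [-0.00, 0.01]]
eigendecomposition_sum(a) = [[-0.11,-0.02], [0.13,0.02]] + [[-0.01, -0.00], [0.04, 0.03]]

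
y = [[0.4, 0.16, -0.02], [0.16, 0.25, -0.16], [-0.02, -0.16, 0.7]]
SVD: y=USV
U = [[-0.20, 0.86, -0.47], [-0.35, 0.39, 0.85], [0.92, 0.34, 0.22]]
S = [0.77, 0.46, 0.12]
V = [[-0.20,-0.35,0.92], [0.86,0.39,0.34], [-0.47,0.85,0.22]]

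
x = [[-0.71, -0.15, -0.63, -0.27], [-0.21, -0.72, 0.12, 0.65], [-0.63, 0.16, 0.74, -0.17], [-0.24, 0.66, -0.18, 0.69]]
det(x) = 0.998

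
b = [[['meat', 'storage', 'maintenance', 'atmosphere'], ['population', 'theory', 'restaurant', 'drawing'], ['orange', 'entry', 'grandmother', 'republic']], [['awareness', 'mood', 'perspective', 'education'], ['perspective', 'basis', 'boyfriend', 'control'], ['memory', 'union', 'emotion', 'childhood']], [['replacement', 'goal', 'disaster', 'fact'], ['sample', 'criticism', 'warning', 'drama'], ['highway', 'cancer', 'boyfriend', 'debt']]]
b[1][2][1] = 'union'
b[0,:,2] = ['maintenance', 'restaurant', 'grandmother']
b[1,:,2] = ['perspective', 'boyfriend', 'emotion']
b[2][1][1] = 'criticism'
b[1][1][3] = 'control'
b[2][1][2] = 'warning'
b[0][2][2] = 'grandmother'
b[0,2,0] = 'orange'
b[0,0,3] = 'atmosphere'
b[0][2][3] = 'republic'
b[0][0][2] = 'maintenance'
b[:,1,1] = ['theory', 'basis', 'criticism']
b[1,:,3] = ['education', 'control', 'childhood']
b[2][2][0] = 'highway'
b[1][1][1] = 'basis'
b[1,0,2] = 'perspective'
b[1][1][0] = 'perspective'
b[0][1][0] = 'population'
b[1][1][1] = 'basis'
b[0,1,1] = 'theory'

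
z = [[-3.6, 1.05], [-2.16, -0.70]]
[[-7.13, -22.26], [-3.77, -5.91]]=z @ [[1.87, 4.55], [-0.38, -5.60]]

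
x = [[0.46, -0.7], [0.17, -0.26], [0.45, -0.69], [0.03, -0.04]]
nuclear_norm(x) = 1.22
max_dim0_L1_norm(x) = 1.69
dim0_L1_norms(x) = [1.11, 1.69]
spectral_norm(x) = 1.22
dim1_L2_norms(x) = [0.84, 0.31, 0.82, 0.05]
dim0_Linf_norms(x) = [0.46, 0.7]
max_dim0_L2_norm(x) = 1.02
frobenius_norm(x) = 1.22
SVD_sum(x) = [[0.46, -0.7], [0.17, -0.26], [0.45, -0.69], [0.03, -0.04]] + [[0.0,0.0], [-0.0,-0.00], [-0.00,-0.0], [0.0,0.0]]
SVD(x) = [[-0.69, 0.36], [-0.26, -0.05], [-0.68, -0.4], [-0.04, 0.84]] @ diag([1.2162177548558029, 0.0037911440899052232]) @ [[-0.55, 0.84], [0.84, 0.55]]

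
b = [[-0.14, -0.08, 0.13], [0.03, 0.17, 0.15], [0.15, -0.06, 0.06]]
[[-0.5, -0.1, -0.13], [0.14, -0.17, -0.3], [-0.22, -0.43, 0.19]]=b @ [[0.31, -1.70, 1.01], [2.52, 1.01, -1.30], [-1.99, -1.96, -0.71]]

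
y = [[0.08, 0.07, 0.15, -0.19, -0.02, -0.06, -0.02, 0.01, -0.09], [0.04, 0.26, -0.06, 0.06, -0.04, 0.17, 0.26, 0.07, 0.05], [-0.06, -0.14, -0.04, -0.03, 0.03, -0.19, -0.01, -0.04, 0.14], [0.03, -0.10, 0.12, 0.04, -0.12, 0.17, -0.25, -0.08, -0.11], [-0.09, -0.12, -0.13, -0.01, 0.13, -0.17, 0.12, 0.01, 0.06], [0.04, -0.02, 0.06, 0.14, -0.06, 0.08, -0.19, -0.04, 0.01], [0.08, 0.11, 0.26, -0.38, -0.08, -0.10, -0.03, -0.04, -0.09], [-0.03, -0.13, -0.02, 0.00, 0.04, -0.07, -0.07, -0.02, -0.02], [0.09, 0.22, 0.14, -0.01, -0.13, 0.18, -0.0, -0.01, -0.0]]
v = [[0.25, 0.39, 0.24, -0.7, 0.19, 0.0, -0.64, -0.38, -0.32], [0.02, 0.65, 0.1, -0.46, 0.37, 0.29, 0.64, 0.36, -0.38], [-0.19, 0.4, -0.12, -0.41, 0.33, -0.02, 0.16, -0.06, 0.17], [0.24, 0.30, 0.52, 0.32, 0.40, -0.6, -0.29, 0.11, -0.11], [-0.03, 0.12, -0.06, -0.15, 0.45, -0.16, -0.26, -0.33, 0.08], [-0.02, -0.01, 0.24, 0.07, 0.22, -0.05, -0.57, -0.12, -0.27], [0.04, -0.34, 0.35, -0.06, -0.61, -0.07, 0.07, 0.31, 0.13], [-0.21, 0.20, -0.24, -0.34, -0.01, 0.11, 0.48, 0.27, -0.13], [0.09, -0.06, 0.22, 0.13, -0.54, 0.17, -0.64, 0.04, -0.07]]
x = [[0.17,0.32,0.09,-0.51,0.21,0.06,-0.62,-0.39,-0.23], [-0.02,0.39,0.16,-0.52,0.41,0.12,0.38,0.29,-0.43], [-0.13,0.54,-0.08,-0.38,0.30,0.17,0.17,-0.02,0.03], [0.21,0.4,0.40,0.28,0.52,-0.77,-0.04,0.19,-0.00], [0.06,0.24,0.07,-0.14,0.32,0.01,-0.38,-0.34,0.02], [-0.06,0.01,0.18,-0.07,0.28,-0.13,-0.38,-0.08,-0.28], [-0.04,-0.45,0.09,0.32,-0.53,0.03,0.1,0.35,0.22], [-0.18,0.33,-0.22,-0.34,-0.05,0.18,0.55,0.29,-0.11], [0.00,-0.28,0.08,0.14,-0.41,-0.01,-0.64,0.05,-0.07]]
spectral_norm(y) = 0.67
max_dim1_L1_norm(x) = 2.81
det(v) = 0.00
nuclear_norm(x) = 5.88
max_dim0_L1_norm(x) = 3.26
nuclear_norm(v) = 6.62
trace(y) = 0.50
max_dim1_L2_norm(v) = 1.24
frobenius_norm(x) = 2.66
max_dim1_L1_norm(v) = 3.27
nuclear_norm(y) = 2.09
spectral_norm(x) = 1.72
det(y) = -0.00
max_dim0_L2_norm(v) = 1.4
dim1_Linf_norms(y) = [0.19, 0.26, 0.19, 0.25, 0.17, 0.19, 0.38, 0.13, 0.22]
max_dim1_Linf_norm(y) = 0.38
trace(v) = 1.77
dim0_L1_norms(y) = [0.54, 1.17, 0.98, 0.86, 0.65, 1.19, 0.95, 0.32, 0.57]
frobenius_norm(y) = 1.04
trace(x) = 1.27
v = y + x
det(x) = -0.00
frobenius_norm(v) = 2.80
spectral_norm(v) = 1.69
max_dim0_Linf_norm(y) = 0.38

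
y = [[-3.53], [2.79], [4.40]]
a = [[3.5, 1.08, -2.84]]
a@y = [[-21.84]]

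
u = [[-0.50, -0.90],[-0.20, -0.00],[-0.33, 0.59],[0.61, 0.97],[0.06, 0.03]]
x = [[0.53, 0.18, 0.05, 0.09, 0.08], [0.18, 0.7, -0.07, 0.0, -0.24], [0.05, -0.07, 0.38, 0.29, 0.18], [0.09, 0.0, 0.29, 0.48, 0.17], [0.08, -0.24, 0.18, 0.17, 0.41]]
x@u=[[-0.26,-0.36], [-0.22,-0.21], [0.05,0.47], [0.16,0.56], [0.08,0.21]]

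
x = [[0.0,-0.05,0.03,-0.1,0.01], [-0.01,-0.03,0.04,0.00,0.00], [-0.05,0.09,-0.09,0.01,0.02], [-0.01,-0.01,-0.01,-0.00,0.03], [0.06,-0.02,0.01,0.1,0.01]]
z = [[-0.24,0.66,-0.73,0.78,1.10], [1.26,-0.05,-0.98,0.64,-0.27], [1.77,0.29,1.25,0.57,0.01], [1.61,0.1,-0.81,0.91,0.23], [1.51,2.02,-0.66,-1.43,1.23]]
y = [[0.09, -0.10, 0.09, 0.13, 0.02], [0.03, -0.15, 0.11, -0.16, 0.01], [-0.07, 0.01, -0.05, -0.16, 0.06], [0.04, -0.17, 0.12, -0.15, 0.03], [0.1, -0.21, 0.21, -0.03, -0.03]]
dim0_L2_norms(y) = [0.16, 0.32, 0.28, 0.3, 0.08]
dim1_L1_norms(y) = [0.43, 0.46, 0.35, 0.51, 0.58]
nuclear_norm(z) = 9.65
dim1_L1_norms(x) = [0.19, 0.08, 0.26, 0.06, 0.2]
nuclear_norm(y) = 0.84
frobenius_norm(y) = 0.56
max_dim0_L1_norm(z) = 6.39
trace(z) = 3.10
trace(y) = -0.29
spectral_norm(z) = 3.60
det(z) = -3.59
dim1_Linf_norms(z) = [1.1, 1.26, 1.77, 1.61, 2.02]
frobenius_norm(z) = 5.05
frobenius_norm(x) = 0.23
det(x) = 0.00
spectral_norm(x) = 0.16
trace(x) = -0.11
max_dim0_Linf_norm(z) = 2.02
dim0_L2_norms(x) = [0.08, 0.11, 0.1, 0.14, 0.04]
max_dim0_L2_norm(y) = 0.32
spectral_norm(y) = 0.47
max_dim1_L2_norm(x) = 0.14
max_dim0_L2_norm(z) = 3.11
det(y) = -0.00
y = z @ x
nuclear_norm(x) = 0.39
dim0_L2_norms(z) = [3.11, 2.15, 2.04, 2.05, 1.69]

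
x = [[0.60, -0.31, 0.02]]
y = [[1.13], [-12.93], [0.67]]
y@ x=[[0.68, -0.35, 0.02],  [-7.76, 4.01, -0.26],  [0.40, -0.21, 0.01]]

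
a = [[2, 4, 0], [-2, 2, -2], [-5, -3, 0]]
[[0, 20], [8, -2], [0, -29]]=a@[[0, 4], [0, 3], [-4, 0]]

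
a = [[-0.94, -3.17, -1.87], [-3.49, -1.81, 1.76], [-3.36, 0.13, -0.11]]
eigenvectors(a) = [[0.61, -0.69, 0.41], [-0.56, -0.53, -0.37], [-0.56, -0.49, 0.83]]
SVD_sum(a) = [[-1.86, -0.99, 0.21],[-3.59, -1.9, 0.4],[-2.54, -1.34, 0.28]] + [[0.99, -2.27, -1.94], [-0.27, 0.63, 0.54], [-0.34, 0.78, 0.66]] + [[-0.06, 0.09, -0.14], [0.38, -0.54, 0.82], [-0.49, 0.69, -1.06]]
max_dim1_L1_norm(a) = 7.06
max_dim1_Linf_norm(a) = 3.49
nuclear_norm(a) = 10.60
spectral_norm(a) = 5.43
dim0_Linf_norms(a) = [3.49, 3.17, 1.87]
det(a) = 32.21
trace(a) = -2.86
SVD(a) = [[-0.39, 0.92, 0.1], [-0.75, -0.25, -0.61], [-0.53, -0.31, 0.79]] @ diag([5.430984968894065, 3.439967317987652, 1.7241888292248027]) @ [[0.88,0.47,-0.10], [0.31,-0.72,-0.62], [-0.36,0.51,-0.78]]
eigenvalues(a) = [3.7, -4.71, -1.85]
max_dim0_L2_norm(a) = 4.93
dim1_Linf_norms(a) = [3.17, 3.49, 3.36]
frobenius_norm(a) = 6.66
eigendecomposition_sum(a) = [[1.65, -0.98, -1.26], [-1.52, 0.9, 1.16], [-1.50, 0.89, 1.15]] + [[-2.57, -2.8, 0.03], [-1.98, -2.17, 0.02], [-1.82, -1.99, 0.02]] + [[-0.02,0.61,-0.64], [0.02,-0.55,0.57], [-0.04,1.22,-1.28]]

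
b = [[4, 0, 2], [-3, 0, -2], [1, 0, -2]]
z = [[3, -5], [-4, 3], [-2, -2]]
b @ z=[[8, -24], [-5, 19], [7, -1]]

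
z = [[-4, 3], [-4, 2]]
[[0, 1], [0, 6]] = z@[[0, -4], [0, -5]]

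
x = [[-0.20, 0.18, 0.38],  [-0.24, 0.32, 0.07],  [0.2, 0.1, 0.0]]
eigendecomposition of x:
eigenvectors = [[(0.79+0j), (-0.24+0.51j), -0.24-0.51j], [0.33+0.00j, -0.63+0.00j, -0.63-0.00j], [-0.51+0.00j, -0.17+0.51j, -0.17-0.51j]]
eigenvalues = [(-0.37+0j), (0.25+0.14j), (0.25-0.14j)]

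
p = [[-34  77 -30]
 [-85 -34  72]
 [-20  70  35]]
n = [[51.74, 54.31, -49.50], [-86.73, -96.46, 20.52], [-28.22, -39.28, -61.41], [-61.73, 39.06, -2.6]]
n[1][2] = 20.52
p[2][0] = -20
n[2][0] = -28.22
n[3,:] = [-61.73, 39.06, -2.6]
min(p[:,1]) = -34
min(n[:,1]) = -96.46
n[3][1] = 39.06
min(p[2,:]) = -20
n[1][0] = -86.73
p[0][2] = -30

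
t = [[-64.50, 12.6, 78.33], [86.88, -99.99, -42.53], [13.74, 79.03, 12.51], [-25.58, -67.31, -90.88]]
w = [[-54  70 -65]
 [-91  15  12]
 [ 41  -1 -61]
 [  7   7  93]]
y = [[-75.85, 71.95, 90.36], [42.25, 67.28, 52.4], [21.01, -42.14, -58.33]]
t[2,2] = 12.51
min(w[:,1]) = -1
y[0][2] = 90.36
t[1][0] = 86.88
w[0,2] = -65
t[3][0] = -25.58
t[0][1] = 12.6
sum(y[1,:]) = 161.93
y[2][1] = -42.14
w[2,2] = -61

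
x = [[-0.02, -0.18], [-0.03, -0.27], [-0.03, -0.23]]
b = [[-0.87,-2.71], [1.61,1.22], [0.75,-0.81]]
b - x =[[-0.85,-2.53], [1.64,1.49], [0.78,-0.58]]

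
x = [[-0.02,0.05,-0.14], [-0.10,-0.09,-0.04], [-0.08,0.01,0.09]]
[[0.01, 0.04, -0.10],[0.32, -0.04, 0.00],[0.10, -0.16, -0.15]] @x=[[0.00, -0.0, -0.01], [-0.0, 0.02, -0.04], [0.03, 0.02, -0.02]]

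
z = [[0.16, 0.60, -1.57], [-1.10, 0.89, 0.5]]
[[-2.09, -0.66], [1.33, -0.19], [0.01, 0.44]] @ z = [[0.39, -1.84, 2.95],[0.42, 0.63, -2.18],[-0.48, 0.4, 0.2]]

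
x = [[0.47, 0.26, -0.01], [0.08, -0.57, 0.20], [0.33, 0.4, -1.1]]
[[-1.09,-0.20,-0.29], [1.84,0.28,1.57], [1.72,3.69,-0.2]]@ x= [[-0.62, -0.29, 0.29], [1.41, 0.95, -1.69], [1.04, -1.74, 0.94]]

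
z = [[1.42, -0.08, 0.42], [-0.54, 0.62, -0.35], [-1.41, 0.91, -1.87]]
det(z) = -0.992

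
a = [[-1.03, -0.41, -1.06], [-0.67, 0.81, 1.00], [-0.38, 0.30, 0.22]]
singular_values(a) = [1.74, 1.31, 0.05]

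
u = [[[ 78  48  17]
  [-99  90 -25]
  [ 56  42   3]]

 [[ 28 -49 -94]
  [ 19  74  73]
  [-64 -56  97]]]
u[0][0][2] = 17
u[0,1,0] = -99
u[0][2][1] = 42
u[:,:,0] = [[78, -99, 56], [28, 19, -64]]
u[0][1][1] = 90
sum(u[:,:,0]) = 18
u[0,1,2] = -25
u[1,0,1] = -49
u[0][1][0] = -99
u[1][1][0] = 19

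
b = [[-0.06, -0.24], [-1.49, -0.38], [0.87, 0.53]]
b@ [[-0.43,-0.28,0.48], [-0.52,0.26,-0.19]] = [[0.15, -0.05, 0.02],[0.84, 0.32, -0.64],[-0.65, -0.11, 0.32]]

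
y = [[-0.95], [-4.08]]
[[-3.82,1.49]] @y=[[-2.45]]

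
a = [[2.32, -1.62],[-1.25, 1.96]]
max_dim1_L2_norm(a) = 2.83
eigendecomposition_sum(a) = [[2.01, -2.02], [-1.56, 1.56]] + [[0.31, 0.4], [0.31, 0.40]]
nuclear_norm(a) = 4.30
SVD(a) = [[-0.78, 0.63], [0.63, 0.78]] @ diag([3.594226749002534, 0.7017364724415227]) @ [[-0.72,0.69], [0.69,0.72]]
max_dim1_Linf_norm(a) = 2.32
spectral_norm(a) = 3.59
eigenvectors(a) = [[0.79, 0.71], [-0.61, 0.71]]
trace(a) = 4.28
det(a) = 2.52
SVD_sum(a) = [[2.01, -1.94], [-1.63, 1.57]] + [[0.31, 0.32],[0.38, 0.39]]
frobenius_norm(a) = 3.66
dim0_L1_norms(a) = [3.57, 3.58]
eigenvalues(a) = [3.57, 0.71]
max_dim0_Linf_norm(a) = 2.32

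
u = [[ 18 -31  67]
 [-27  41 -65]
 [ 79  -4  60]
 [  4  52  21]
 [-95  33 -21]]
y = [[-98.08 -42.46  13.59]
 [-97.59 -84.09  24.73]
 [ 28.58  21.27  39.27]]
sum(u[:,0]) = -21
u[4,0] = -95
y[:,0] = [-98.08, -97.59, 28.58]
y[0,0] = -98.08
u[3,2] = 21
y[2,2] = 39.27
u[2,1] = -4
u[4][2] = -21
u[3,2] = 21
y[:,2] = [13.59, 24.73, 39.27]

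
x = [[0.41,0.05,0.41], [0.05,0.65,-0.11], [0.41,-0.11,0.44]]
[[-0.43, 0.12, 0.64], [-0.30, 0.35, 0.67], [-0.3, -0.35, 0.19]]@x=[[0.09, -0.01, 0.09], [0.17, 0.14, 0.13], [-0.06, -0.26, -0.00]]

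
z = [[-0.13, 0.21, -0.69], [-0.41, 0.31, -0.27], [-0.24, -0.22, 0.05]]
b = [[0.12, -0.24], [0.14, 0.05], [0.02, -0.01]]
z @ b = [[0.0, 0.05], [-0.01, 0.12], [-0.06, 0.05]]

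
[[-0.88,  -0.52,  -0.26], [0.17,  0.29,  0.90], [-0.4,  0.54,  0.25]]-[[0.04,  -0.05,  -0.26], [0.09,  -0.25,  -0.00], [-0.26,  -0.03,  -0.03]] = [[-0.92,  -0.47,  0.00], [0.08,  0.54,  0.90], [-0.14,  0.57,  0.28]]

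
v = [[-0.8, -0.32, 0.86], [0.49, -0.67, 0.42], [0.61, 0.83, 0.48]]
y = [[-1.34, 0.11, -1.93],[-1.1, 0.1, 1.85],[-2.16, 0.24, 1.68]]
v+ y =[[-2.14, -0.21, -1.07], [-0.61, -0.57, 2.27], [-1.55, 1.07, 2.16]]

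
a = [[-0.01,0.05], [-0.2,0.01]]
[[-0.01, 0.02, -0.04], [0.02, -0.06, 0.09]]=a @ [[-0.10,  0.31,  -0.48], [-0.19,  0.52,  -0.83]]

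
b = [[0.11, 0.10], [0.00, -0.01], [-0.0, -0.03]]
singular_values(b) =[0.15, 0.02]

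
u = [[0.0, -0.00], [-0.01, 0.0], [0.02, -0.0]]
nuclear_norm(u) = 0.02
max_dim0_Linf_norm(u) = 0.02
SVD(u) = [[0.0, 0.45], [0.45, 0.80], [-0.89, 0.40]] @ diag([0.022360679774997897, 0.0]) @ [[-1.0, -0.00], [0.00, 1.0]]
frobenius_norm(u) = 0.02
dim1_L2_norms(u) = [0.0, 0.01, 0.02]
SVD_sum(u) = [[0.00, 0.00],[-0.01, 0.00],[0.02, 0.00]] + [[0.0, 0.0],[0.00, 0.0],[0.00, 0.00]]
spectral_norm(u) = 0.02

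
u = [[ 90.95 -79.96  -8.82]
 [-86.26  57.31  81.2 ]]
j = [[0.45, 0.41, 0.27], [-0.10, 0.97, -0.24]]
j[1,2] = -0.238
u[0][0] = 90.95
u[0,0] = 90.95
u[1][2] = 81.2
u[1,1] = 57.31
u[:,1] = [-79.96, 57.31]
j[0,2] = 0.268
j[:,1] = [0.408, 0.966]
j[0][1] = 0.408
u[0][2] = -8.82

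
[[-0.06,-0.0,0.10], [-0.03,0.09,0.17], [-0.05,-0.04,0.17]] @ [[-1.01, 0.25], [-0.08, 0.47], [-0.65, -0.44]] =[[-0.0, -0.06], [-0.09, -0.04], [-0.06, -0.11]]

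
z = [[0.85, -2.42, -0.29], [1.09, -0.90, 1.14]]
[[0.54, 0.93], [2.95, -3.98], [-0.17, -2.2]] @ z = [[1.47, -2.14, 0.90],[-1.83, -3.56, -5.39],[-2.54, 2.39, -2.46]]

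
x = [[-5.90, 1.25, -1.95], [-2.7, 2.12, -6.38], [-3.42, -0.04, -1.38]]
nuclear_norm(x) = 14.24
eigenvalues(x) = [-6.2, -1.63, 2.67]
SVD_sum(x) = [[-4.16, 1.38, -3.81],[-4.74, 1.58, -4.34],[-2.40, 0.80, -2.19]] + [[-1.76, -0.46, 1.75],[2.04, 0.54, -2.04],[-1.00, -0.26, 0.99]] + [[0.02, 0.33, 0.10], [0.00, 0.00, 0.00], [-0.03, -0.58, -0.18]]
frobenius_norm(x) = 10.31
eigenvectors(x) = [[0.66, -0.03, -0.18], [0.58, -0.87, -0.97], [0.47, -0.50, 0.16]]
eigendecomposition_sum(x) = [[-6.1, 0.91, -1.26], [-5.32, 0.79, -1.1], [-4.36, 0.65, -0.9]] + [[0.06, -0.02, -0.05], [1.86, -0.64, -1.82], [1.07, -0.37, -1.05]] + [[0.14,0.36,-0.63], [0.76,1.97,-3.46], [-0.13,-0.32,0.57]]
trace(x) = -5.16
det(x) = 27.03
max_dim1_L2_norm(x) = 7.24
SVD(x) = [[-0.62,0.61,-0.50],  [-0.7,-0.71,-0.00],  [-0.36,0.35,0.87]] @ diag([9.419941370326125, 4.128892375052428, 0.6950916017707975]) @ [[0.72, -0.24, 0.66],  [-0.70, -0.18, 0.69],  [-0.05, -0.95, -0.30]]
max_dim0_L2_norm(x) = 7.33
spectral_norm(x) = 9.42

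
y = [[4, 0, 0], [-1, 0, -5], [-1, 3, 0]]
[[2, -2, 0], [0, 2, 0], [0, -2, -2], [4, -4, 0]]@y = [[10, 0, 10], [-2, 0, -10], [4, -6, 10], [20, 0, 20]]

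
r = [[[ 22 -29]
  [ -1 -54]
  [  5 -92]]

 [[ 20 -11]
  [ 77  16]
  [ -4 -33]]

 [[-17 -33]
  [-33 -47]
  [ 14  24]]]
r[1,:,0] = [20, 77, -4]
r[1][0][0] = 20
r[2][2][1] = 24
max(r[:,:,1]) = 24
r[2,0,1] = -33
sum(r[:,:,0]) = 83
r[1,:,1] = [-11, 16, -33]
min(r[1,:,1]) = -33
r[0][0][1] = -29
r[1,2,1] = -33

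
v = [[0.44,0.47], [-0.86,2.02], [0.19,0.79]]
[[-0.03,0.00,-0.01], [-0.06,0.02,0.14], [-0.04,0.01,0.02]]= v@[[-0.02, 0.0, -0.07], [-0.04, 0.01, 0.04]]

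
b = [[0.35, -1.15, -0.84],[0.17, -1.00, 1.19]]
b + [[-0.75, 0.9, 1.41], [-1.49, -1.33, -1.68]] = [[-0.40, -0.25, 0.57], [-1.32, -2.33, -0.49]]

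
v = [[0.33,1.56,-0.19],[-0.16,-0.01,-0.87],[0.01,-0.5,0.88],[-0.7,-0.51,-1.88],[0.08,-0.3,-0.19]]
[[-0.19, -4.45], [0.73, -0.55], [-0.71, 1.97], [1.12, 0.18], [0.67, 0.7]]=v @[[2.42, -0.05], [-0.79, -2.76], [-1.28, 0.67]]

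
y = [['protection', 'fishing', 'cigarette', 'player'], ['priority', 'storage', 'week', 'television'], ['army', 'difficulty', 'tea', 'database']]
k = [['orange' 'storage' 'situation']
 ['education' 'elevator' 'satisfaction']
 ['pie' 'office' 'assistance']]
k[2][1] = 'office'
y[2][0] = 'army'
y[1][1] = 'storage'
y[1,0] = 'priority'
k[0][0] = 'orange'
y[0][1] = 'fishing'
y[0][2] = 'cigarette'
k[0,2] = 'situation'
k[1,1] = 'elevator'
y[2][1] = 'difficulty'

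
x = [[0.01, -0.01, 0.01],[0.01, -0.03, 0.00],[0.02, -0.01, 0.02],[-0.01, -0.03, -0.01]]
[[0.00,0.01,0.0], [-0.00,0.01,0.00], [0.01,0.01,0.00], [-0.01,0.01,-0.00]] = x@[[0.21, 0.2, 0.49], [0.2, -0.31, 0.05], [0.22, 0.1, -0.39]]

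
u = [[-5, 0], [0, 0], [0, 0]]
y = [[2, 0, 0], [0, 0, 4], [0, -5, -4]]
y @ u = [[-10, 0], [0, 0], [0, 0]]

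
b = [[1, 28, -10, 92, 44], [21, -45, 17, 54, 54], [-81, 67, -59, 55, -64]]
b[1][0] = 21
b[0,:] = [1, 28, -10, 92, 44]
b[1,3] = 54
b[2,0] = -81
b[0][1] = 28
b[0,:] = [1, 28, -10, 92, 44]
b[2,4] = -64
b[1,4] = 54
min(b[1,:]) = -45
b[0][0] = 1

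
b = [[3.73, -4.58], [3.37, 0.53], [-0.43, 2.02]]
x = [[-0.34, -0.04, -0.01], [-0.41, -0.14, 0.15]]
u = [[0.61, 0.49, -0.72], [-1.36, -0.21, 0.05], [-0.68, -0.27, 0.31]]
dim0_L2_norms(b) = [5.05, 5.03]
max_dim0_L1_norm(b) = 7.53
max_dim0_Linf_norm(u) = 1.36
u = b @ x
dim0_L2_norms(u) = [1.64, 0.6, 0.79]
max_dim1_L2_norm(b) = 5.91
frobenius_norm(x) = 0.57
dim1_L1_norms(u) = [1.82, 1.62, 1.26]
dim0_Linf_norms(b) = [3.73, 4.58]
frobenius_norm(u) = 1.91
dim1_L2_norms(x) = [0.34, 0.46]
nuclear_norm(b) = 9.48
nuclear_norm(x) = 0.67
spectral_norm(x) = 0.56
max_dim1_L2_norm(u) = 1.38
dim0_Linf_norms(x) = [0.41, 0.14, 0.15]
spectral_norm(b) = 6.45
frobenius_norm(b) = 7.13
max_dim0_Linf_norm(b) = 4.58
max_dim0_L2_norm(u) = 1.64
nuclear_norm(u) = 2.48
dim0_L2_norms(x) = [0.53, 0.15, 0.15]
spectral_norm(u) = 1.78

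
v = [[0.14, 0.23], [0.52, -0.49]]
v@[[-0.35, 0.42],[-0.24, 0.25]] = [[-0.10, 0.12],[-0.06, 0.10]]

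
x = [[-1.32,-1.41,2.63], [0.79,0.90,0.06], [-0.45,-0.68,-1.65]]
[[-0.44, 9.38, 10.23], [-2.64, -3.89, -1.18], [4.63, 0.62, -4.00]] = x @ [[-0.62, -3.90, 0.46], [-2.28, -0.97, -1.92], [-1.70, 1.09, 3.09]]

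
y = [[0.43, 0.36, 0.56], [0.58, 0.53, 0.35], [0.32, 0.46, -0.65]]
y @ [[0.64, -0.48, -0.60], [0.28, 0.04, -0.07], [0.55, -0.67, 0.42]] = [[0.68, -0.57, -0.05], [0.71, -0.49, -0.24], [-0.02, 0.30, -0.5]]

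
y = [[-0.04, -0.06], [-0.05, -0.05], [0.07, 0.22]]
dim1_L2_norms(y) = [0.07, 0.07, 0.23]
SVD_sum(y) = [[-0.03, -0.07], [-0.02, -0.06], [0.08, 0.22]] + [[-0.01, 0.01], [-0.03, 0.01], [-0.01, 0.00]]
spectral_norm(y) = 0.25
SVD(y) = [[-0.28,-0.45], [-0.26,-0.81], [0.92,-0.37]] @ diag([0.24947986560979435, 0.03549361428931889]) @ [[0.36, 0.93],[0.93, -0.36]]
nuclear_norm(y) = 0.28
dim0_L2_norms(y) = [0.09, 0.23]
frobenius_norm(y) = 0.25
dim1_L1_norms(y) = [0.1, 0.1, 0.29]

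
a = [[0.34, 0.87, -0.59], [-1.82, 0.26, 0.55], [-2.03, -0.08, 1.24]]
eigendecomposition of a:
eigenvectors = [[0.04+0.00j, (0.18-0.33j), (0.18+0.33j)], [(-0.53+0j), (0.66+0j), (0.66-0j)], [-0.85+0.00j, 0.61-0.25j, 0.61+0.25j]]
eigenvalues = [(1.29+0j), (0.27+0.69j), (0.27-0.69j)]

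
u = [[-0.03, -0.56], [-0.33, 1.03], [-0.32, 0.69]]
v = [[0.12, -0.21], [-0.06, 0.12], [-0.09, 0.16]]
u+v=[[0.09,  -0.77], [-0.39,  1.15], [-0.41,  0.85]]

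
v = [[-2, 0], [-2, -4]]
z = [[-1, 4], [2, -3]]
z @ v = [[-6, -16], [2, 12]]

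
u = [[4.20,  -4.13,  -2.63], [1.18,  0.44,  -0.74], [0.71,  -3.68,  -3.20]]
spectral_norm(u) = 7.83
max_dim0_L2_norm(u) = 5.55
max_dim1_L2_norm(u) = 6.45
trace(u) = 1.44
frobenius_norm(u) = 8.25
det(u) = -18.53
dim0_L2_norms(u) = [4.42, 5.55, 4.21]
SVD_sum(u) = [[3.16,-4.40,-3.27],  [0.33,-0.46,-0.34],  [2.28,-3.18,-2.36]] + [[1.06, 0.45, 0.42], [0.80, 0.34, 0.32], [-1.58, -0.67, -0.62]] + [[-0.01, -0.18, 0.23],[0.04, 0.56, -0.71],[0.01, 0.17, -0.21]]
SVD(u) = [[-0.81, -0.51, -0.29], [-0.08, -0.39, 0.92], [-0.58, 0.77, 0.27]] @ diag([7.832788396901632, 2.3872313384156514, 0.9911874021845681]) @ [[-0.5, 0.70, 0.52], [-0.87, -0.37, -0.34], [0.05, 0.62, -0.78]]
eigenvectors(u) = [[(-0.79+0j), (-0.79-0j), (0.37+0j)], [-0.49+0.25j, -0.49-0.25j, (0.07+0j)], [0.20-0.19j, (0.2+0.19j), 0.93+0.00j]]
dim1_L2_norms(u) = [6.45, 1.46, 4.93]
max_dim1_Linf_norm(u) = 4.2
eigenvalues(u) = [(2.32+0.66j), (2.32-0.66j), (-3.19+0j)]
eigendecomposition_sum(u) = [[1.96-2.07j, -1.56+4.09j, -0.66+0.52j], [(0.56-1.89j), (0.31+3.02j), -0.25+0.53j], [(-0+1j), (-0.58-1.42j), (0.04-0.29j)]] + [[(1.96+2.07j), -1.56-4.09j, -0.66-0.52j], [0.56+1.89j, (0.31-3.02j), -0.25-0.53j], [-0.00-1.00j, -0.58+1.42j, 0.04+0.29j]] + [[(0.29+0j), -1.00-0.00j, (-1.31-0j)], [0.05+0.00j, (-0.19-0j), -0.25-0.00j], [0.72+0.00j, -2.52-0.00j, (-3.29-0j)]]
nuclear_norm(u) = 11.21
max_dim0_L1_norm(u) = 8.25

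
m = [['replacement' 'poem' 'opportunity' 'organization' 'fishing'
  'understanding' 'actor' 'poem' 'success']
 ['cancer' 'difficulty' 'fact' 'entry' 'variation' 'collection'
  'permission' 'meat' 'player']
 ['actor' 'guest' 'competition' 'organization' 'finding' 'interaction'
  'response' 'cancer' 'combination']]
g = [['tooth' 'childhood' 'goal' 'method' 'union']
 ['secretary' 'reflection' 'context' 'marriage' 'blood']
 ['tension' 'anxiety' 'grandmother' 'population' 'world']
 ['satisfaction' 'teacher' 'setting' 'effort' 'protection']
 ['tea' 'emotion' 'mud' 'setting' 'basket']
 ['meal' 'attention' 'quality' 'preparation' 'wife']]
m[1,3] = 'entry'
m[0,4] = 'fishing'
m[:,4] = ['fishing', 'variation', 'finding']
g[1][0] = 'secretary'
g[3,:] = ['satisfaction', 'teacher', 'setting', 'effort', 'protection']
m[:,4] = ['fishing', 'variation', 'finding']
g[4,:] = ['tea', 'emotion', 'mud', 'setting', 'basket']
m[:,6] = ['actor', 'permission', 'response']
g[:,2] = ['goal', 'context', 'grandmother', 'setting', 'mud', 'quality']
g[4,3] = 'setting'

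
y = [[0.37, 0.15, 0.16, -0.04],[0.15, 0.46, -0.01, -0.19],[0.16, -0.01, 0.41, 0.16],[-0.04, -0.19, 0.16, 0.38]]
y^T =[[0.37, 0.15, 0.16, -0.04],[0.15, 0.46, -0.01, -0.19],[0.16, -0.01, 0.41, 0.16],[-0.04, -0.19, 0.16, 0.38]]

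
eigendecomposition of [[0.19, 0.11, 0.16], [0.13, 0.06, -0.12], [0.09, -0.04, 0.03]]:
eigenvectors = [[-0.51, 0.89, 0.12],[0.70, 0.38, -0.84],[0.5, 0.26, 0.52]]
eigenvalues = [-0.12, 0.28, 0.12]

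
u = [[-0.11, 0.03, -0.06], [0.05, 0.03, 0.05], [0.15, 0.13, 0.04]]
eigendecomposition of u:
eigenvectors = [[(-0.17+0j), 0.51-0.42j, (0.51+0.42j)], [(0.53+0j), (-0+0.22j), -0.00-0.22j], [(0.83+0j), (-0.72+0j), (-0.72-0j)]]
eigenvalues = [(0.09+0j), (-0.07+0.05j), (-0.07-0.05j)]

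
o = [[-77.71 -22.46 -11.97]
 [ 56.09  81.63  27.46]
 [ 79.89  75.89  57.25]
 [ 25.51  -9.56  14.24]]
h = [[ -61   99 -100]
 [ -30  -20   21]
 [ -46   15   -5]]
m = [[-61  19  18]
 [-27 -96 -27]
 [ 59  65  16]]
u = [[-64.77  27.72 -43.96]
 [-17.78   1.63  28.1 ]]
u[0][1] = 27.72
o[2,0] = 79.89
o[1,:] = [56.09, 81.63, 27.46]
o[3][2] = 14.24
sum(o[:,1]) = 125.5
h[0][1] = 99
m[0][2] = 18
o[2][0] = 79.89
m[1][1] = -96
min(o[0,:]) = -77.71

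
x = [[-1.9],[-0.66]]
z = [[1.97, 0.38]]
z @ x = [[-3.99]]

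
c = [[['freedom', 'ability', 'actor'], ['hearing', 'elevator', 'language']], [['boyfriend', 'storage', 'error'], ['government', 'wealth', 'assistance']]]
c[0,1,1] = 'elevator'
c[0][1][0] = 'hearing'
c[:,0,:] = [['freedom', 'ability', 'actor'], ['boyfriend', 'storage', 'error']]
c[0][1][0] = 'hearing'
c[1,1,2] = 'assistance'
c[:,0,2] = ['actor', 'error']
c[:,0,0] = ['freedom', 'boyfriend']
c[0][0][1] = 'ability'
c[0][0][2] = 'actor'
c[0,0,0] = 'freedom'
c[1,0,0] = 'boyfriend'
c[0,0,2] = 'actor'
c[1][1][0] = 'government'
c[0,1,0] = 'hearing'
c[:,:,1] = [['ability', 'elevator'], ['storage', 'wealth']]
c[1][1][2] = 'assistance'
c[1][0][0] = 'boyfriend'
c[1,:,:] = [['boyfriend', 'storage', 'error'], ['government', 'wealth', 'assistance']]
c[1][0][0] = 'boyfriend'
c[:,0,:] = [['freedom', 'ability', 'actor'], ['boyfriend', 'storage', 'error']]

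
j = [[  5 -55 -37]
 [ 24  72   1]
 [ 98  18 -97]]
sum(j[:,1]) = 35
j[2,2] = -97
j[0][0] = 5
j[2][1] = 18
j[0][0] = 5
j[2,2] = -97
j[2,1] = 18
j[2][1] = 18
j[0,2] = -37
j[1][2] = 1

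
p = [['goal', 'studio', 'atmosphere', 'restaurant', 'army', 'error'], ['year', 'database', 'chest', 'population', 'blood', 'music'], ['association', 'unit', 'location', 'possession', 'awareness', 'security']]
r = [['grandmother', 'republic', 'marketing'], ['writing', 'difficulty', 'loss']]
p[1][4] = 'blood'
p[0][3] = 'restaurant'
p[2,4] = 'awareness'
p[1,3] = 'population'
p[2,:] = ['association', 'unit', 'location', 'possession', 'awareness', 'security']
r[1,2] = 'loss'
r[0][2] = 'marketing'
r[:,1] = ['republic', 'difficulty']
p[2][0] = 'association'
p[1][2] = 'chest'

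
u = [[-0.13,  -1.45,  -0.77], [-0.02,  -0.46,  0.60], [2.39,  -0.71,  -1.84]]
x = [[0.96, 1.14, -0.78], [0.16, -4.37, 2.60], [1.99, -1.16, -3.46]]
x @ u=[[-2.01, -1.36, 1.38],[6.28, -0.07, -7.53],[-8.50, 0.1, 4.14]]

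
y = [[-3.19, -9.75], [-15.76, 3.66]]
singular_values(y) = [16.22, 10.19]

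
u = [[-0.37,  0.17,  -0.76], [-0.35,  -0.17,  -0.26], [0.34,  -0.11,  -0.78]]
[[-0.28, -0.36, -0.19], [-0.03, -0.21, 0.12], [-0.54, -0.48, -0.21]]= u@ [[-0.33,  0.00,  -0.24], [0.04,  0.39,  -0.57], [0.54,  0.56,  0.24]]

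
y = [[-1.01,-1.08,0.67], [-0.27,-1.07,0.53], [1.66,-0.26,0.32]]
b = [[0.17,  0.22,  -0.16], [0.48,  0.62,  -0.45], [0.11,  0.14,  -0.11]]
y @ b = [[-0.62, -0.80, 0.57], [-0.5, -0.65, 0.47], [0.19, 0.25, -0.18]]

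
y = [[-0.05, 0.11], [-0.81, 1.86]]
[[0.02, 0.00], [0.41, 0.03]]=y @[[0.09, -0.08], [0.26, -0.02]]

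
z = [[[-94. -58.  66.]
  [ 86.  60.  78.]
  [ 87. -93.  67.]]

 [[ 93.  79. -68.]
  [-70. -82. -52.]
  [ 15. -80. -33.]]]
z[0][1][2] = 78.0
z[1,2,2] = -33.0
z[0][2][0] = 87.0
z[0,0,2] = 66.0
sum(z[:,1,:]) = 20.0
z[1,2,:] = [15.0, -80.0, -33.0]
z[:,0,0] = [-94.0, 93.0]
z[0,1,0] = 86.0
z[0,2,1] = -93.0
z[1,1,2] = -52.0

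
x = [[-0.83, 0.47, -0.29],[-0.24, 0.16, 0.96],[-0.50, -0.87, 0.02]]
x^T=[[-0.83, -0.24, -0.50], [0.47, 0.16, -0.87], [-0.29, 0.96, 0.02]]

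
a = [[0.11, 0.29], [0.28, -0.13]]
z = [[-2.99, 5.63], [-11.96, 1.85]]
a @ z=[[-3.80, 1.16], [0.72, 1.34]]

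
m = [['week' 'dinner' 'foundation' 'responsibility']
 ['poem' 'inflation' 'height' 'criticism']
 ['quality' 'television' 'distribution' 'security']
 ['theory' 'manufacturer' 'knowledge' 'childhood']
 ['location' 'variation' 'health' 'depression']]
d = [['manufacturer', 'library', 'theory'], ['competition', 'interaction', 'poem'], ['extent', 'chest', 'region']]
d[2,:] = ['extent', 'chest', 'region']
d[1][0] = 'competition'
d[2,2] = 'region'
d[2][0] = 'extent'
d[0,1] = 'library'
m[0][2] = 'foundation'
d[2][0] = 'extent'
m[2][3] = 'security'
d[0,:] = ['manufacturer', 'library', 'theory']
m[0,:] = ['week', 'dinner', 'foundation', 'responsibility']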